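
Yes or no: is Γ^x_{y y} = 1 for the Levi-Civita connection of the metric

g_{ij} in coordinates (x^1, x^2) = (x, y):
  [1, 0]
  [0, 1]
Γ^x_{y y} = (1/2) g^{xx} (∂_y g_{xy} + ∂_y g_{xy} - ∂_x g_{yy}) = (1/2)(1)((0) + (0) - (0)) = 0
This differs from the proposed value 1.
No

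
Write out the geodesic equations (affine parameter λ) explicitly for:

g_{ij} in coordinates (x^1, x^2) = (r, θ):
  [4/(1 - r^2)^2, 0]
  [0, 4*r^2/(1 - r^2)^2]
Geodesic equation: d^2x^k/dλ^2 + Γ^k_{ij} (dx^i/dλ)(dx^j/dλ) = 0.
Non-zero Christoffel symbols:
Γ^r_{r r} = 2*r/(1 - r^2)
Γ^r_{θ θ} = (r^3 + r)/(r^2 - 1)
Γ^θ_{r θ} = (-r^2 - 1)/(r^3 - r)
Substituting (the symmetric pair Γ^k_{ij}, Γ^k_{ji} combines into a factor 2):
d^2r/dλ^2 + (2*r/(1 - r^2)) (dr/dλ)^2 + ((r^3 + r)/(r^2 - 1)) (dθ/dλ)^2 = 0
d^2θ/dλ^2 + ((-2*r^2 - 2)/(r^3 - r)) (dr/dλ)(dθ/dλ) = 0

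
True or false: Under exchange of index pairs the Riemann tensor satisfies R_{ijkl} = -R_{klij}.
The pair-exchange symmetry has a plus sign: R_{ijkl} = +R_{klij}.
False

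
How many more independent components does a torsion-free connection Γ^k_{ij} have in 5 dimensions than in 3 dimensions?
Independent components in n dimensions: n × n(n+1)/2 = n^2(n+1)/2.
5D: 5 × 15 = 75
3D: 3 × 6 = 18
Difference = 75 - 18 = 57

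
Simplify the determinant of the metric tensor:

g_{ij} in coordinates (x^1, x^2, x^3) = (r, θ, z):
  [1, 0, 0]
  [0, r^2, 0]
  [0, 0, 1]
Diagonal metric: det(g) = g_{11}·g_{22}·g_{33}
= (1)·(r^2)·(1)
det(g) = r^2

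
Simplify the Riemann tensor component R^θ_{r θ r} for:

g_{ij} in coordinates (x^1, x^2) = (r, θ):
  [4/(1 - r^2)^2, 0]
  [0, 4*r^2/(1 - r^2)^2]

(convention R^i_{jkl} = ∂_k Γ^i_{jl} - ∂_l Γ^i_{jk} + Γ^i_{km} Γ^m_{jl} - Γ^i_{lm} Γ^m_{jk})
Non-zero Christoffel symbols (Γ^k_{ij} = Γ^k_{ji}):
Γ^r_{r r} = 2*r/(1 - r^2)
Γ^r_{θ θ} = (r^3 + r)/(r^2 - 1)
Γ^θ_{r θ} = (-r^2 - 1)/(r^3 - r)
R^θ_{r θ r} = ∂_θ Γ^θ_{r r} - ∂_r Γ^θ_{r θ} + Γ^θ_{θ m} Γ^m_{r r} - Γ^θ_{r m} Γ^m_{r θ}
  = (0) - ((r^4 + 4*r^2 - 1)/(r^3 - r)^2) + (2*(r^2 + 1)/(r^2 - 1)^2) - ((r^2 + 1)^2/(r^3 - r)^2) = -4/(r^2 - 1)^2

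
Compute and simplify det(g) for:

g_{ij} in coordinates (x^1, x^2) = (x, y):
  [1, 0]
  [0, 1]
For a 2×2 metric: det(g) = g_{11}·g_{22} - g_{12}·g_{21}
= (1)·(1) - (0)·(0)
= 1 - 0
det(g) = 1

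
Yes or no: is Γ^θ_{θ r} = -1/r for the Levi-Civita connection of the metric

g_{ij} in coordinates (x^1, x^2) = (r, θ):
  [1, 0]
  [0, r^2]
Γ^θ_{θ r} = (1/2) g^{θθ} (∂_θ g_{θr} + ∂_r g_{θθ} - ∂_θ g_{θr}) = (1/2)(1/r^2)((0) + (2*r) - (0)) = 1/r
This differs from the proposed value -1/r.
No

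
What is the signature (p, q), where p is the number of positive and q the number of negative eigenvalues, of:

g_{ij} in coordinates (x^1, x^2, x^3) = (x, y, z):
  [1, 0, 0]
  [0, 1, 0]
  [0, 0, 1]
The metric is diagonal, so its eigenvalues are the diagonal entries: 1, 1, 1 (at a generic point, where coordinate-dependent entries are positive).
3 positive, 0 negative.
(3, 0) - Riemannian (positive definite)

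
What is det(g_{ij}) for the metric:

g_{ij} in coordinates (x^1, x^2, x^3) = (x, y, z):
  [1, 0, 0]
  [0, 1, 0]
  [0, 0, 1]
Diagonal metric: det(g) = g_{11}·g_{22}·g_{33}
= (1)·(1)·(1)
det(g) = 1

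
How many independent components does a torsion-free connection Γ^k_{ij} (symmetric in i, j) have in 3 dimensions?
Γ^k_{ij} has n choices for the upper index and n(n+1)/2 independent symmetric lower index pairs.
Total = 3 × 3×4/2 = 3 × 6 = 18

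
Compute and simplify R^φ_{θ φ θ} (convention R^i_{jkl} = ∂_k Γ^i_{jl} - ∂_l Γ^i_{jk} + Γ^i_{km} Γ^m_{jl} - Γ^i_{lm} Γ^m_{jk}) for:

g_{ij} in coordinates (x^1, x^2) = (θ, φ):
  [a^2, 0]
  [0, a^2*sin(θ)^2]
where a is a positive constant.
Non-zero Christoffel symbols (Γ^k_{ij} = Γ^k_{ji}):
Γ^θ_{φ φ} = -sin(2*θ)/2
Γ^φ_{θ φ} = 1/tan(θ)
R^φ_{θ φ θ} = ∂_φ Γ^φ_{θ θ} - ∂_θ Γ^φ_{θ φ} + Γ^φ_{φ m} Γ^m_{θ θ} - Γ^φ_{θ m} Γ^m_{θ φ}
  = (0) - (-1/sin(θ)^2) + (0) - (1/tan(θ)^2) = 1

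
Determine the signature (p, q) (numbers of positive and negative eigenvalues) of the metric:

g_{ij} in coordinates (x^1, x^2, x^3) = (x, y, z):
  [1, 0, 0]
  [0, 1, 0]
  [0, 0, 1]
The metric is diagonal, so its eigenvalues are the diagonal entries: 1, 1, 1 (at a generic point, where coordinate-dependent entries are positive).
3 positive, 0 negative.
(3, 0) - Riemannian (positive definite)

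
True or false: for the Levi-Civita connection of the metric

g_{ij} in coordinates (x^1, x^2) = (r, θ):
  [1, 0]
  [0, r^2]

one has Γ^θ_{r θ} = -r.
Γ^θ_{r θ} = (1/2) g^{θθ} (∂_r g_{θθ} + ∂_θ g_{θr} - ∂_θ g_{rθ}) = (1/2)(1/r^2)((2*r) + (0) - (0)) = 1/r
This differs from the proposed value -r.
False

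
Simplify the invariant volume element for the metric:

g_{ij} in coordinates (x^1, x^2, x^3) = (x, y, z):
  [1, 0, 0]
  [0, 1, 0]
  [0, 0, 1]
det(g) = 1
√|det(g)| = 1
Volume element: dV = 1 dx dy dz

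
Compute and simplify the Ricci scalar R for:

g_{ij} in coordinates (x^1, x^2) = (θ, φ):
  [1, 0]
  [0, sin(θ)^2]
Non-zero Christoffel symbols (Γ^k_{ij} = Γ^k_{ji}):
Γ^θ_{φ φ} = -sin(2*θ)/2
Γ^φ_{θ φ} = 1/tan(θ)
Ricci tensor (R_{ij} = R^k_{ikj}): R_{θθ} = 1, R_{θφ} = 0, R_{φφ} = sin(θ)^2
Inverse metric: g^{θθ} = 1, g^{φφ} = 1/sin(θ)^2
R = g^{ij} R_{ij} = (1)(1) + (1/sin(θ)^2)(sin(θ)^2) = 2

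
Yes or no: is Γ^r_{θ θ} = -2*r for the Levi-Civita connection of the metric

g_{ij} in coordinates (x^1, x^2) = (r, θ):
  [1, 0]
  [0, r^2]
Γ^r_{θ θ} = (1/2) g^{rr} (∂_θ g_{rθ} + ∂_θ g_{rθ} - ∂_r g_{θθ}) = (1/2)(1)((0) + (0) - (2*r)) = -r
This differs from the proposed value -2*r.
No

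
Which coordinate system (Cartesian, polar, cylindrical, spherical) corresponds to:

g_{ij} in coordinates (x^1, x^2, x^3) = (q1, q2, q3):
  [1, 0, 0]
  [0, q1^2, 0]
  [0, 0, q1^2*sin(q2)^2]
The line element ds^2 = dq1^2 + q1^2 dq2^2 + q1^2 sin(q2)^2 dq3^2 is dr^2 + r^2 dθ^2 + r^2 sin(θ)^2 dφ^2 with q1 = r, q2 = θ, q3 = φ.
spherical coordinates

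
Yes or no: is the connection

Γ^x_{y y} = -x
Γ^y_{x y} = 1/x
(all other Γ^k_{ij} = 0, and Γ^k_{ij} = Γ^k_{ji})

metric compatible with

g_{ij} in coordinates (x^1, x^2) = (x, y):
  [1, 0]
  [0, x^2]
Using ∇_k g_{ij} = ∂_k g_{ij} - Γ^m_{ki} g_{mj} - Γ^m_{kj} g_{im}:
e.g. ∇_x g_{yy} = (2*x) - (x) - (x) = 0
Every component ∇_k g_{ij} vanishes: the connection is metric compatible.
Yes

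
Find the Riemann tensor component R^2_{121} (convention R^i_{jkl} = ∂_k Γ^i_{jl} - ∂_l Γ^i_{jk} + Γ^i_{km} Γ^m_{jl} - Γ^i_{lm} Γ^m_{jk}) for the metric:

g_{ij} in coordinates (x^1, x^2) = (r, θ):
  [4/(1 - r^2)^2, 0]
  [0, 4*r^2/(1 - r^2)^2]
Non-zero Christoffel symbols (Γ^k_{ij} = Γ^k_{ji}):
Γ^r_{r r} = 2*r/(1 - r^2)
Γ^r_{θ θ} = (r^3 + r)/(r^2 - 1)
Γ^θ_{r θ} = (-r^2 - 1)/(r^3 - r)
R^θ_{r θ r} = ∂_θ Γ^θ_{r r} - ∂_r Γ^θ_{r θ} + Γ^θ_{θ m} Γ^m_{r r} - Γ^θ_{r m} Γ^m_{r θ}
  = (0) - ((r^4 + 4*r^2 - 1)/(r^3 - r)^2) + (2*(r^2 + 1)/(r^2 - 1)^2) - ((r^2 + 1)^2/(r^3 - r)^2) = -4/(r^2 - 1)^2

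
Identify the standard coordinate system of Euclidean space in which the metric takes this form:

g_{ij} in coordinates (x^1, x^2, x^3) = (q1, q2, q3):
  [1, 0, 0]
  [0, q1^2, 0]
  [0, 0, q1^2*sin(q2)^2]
The line element ds^2 = dq1^2 + q1^2 dq2^2 + q1^2 sin(q2)^2 dq3^2 is dr^2 + r^2 dθ^2 + r^2 sin(θ)^2 dφ^2 with q1 = r, q2 = θ, q3 = φ.
spherical coordinates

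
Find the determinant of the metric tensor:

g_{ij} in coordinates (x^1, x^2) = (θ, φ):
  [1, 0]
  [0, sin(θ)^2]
For a 2×2 metric: det(g) = g_{11}·g_{22} - g_{12}·g_{21}
= (1)·(sin(θ)^2) - (0)·(0)
= sin(θ)^2 - 0
det(g) = sin(θ)^2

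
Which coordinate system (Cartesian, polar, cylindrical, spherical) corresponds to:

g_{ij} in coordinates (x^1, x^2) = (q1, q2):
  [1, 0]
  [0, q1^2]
The line element ds^2 = dq1^2 + q1^2 dq2^2 is dr^2 + r^2 dθ^2 with q1 = r, q2 = θ.
polar coordinates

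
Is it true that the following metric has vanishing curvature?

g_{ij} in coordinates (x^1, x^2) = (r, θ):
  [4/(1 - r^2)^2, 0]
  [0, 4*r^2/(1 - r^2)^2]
Non-zero Christoffel symbols:
Γ^r_{r r} = 2*r/(1 - r^2)
Γ^r_{θ θ} = (r^3 + r)/(r^2 - 1)
Γ^θ_{r θ} = (-r^2 - 1)/(r^3 - r)
Ricci tensor: R_{rr} = -4/(r^2 - 1)^2, R_{rθ} = 0, R_{θθ} = -4*r^2/(r^2 - 1)^2
The Ricci tensor is non-zero, so the Riemann tensor is non-zero: not flat.
No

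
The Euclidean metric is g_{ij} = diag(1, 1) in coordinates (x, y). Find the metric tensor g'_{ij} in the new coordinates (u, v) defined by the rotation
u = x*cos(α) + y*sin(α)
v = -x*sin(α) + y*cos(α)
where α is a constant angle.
Invert the transformation: x = u*cos(α) - v*sin(α), y = u*sin(α) + v*cos(α)
g'_{ij} = (∂x^k/∂x'^i)(∂x^l/∂x'^j) g_{kl}; with g_{kl} = δ_{kl} this is Σ_k (∂x^k/∂x'^i)(∂x^k/∂x'^j).
Jacobian: ∂x/∂u = cos(α), ∂x/∂v = -sin(α), ∂y/∂u = sin(α), ∂y/∂v = cos(α)
g'_{uu} = (cos(α))(cos(α)) + (sin(α))(sin(α)) = 1
g'_{uv} = (cos(α))(-sin(α)) + (sin(α))(cos(α)) = 0
g'_{vv} = (-sin(α))(-sin(α)) + (cos(α))(cos(α)) = 1
g'_{ij} = diag(1, 1)
The Euclidean metric is invariant under rotations.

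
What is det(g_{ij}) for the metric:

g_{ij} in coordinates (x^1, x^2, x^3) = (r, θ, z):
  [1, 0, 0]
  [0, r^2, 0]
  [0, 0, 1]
Diagonal metric: det(g) = g_{11}·g_{22}·g_{33}
= (1)·(r^2)·(1)
det(g) = r^2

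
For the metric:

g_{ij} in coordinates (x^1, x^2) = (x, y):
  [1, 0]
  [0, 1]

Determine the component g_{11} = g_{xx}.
With x^1 = x, x^2 = y, g_{11} = g_{xx} is the row-1, column-1 entry of the matrix.
g_{11} = 1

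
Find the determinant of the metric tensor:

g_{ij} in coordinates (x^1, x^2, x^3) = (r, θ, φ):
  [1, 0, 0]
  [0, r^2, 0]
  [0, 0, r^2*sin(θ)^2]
Diagonal metric: det(g) = g_{11}·g_{22}·g_{33}
= (1)·(r^2)·(r^2*sin(θ)^2)
det(g) = r^4*sin(θ)^2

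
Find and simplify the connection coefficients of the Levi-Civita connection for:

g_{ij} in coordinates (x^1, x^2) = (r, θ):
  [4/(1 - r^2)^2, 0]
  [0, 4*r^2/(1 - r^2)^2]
Using Γ^k_{ij} = (1/2) g^{km} (∂_i g_{mj} + ∂_j g_{mi} - ∂_m g_{ij}); the metric is diagonal, so only the m = k term contributes.
Non-zero symbols (using the symmetry Γ^k_{ij} = Γ^k_{ji}):
Γ^r_{r r} = (1/2) g^{rr} (∂_r g_{rr} + ∂_r g_{rr} - ∂_r g_{rr}) = (1/2)((1 - r^2)^2/4)((16*r/(1 - r^2)^3) + (16*r/(1 - r^2)^3) - (16*r/(1 - r^2)^3)) = 2*r/(1 - r^2)
Γ^r_{θ θ} = (1/2) g^{rr} (∂_θ g_{rθ} + ∂_θ g_{rθ} - ∂_r g_{θθ}) = (1/2)((1 - r^2)^2/4)((0) + (0) - (-8*(r^3 + r)/(r^2 - 1)^3)) = (r^3 + r)/(r^2 - 1)
Γ^θ_{r θ} = (1/2) g^{θθ} (∂_r g_{θθ} + ∂_θ g_{θr} - ∂_θ g_{rθ}) = (1/2)((1 - r^2)^2/(4*r^2))((-8*(r^3 + r)/(r^2 - 1)^3) + (0) - (0)) = (-r^2 - 1)/(r^3 - r)
All other Christoffel symbols are zero.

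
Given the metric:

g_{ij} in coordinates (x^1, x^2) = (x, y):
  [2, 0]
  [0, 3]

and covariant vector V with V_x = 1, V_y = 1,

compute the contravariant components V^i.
Inverse metric (diagonal): g^{xx} = 1/2, g^{yy} = 1/3
V^i = g^{ij} V_j:
V^x = (1/2)(1) + (0)(1) = 1/2
V^y = (0)(1) + (1/3)(1) = 1/3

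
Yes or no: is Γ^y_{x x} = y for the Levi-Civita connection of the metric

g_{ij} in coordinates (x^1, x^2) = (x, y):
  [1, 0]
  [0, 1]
Γ^y_{x x} = (1/2) g^{yy} (∂_x g_{yx} + ∂_x g_{yx} - ∂_y g_{xx}) = (1/2)(1)((0) + (0) - (0)) = 0
This differs from the proposed value y.
No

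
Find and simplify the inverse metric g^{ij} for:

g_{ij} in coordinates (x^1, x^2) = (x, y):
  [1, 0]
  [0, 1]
The metric is diagonal, so g^{ij} is diagonal with entries 1/g_{ii}: diag(1, 1).
g^{ij}:
  [1, 0]
  [0, 1]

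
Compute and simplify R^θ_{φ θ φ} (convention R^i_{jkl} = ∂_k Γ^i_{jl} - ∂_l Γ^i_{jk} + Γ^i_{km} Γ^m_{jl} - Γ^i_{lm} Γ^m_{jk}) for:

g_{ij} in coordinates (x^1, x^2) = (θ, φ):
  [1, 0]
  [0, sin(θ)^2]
Non-zero Christoffel symbols (Γ^k_{ij} = Γ^k_{ji}):
Γ^θ_{φ φ} = -sin(2*θ)/2
Γ^φ_{θ φ} = 1/tan(θ)
R^θ_{φ θ φ} = ∂_θ Γ^θ_{φ φ} - ∂_φ Γ^θ_{φ θ} + Γ^θ_{θ m} Γ^m_{φ φ} - Γ^θ_{φ m} Γ^m_{φ θ}
  = (-cos(2*θ)) - (0) + (0) - (-cos(θ)^2) = sin(θ)^2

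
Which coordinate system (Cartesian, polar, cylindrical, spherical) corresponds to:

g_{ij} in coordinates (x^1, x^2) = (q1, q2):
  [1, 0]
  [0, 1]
All components are constant and the metric is the identity, i.e. orthonormal rectilinear coordinates.
Cartesian (2D) coordinates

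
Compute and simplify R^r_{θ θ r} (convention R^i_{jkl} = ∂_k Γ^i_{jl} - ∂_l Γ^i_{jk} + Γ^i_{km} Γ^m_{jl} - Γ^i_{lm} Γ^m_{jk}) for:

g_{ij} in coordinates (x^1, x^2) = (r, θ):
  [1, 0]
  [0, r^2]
Non-zero Christoffel symbols (Γ^k_{ij} = Γ^k_{ji}):
Γ^r_{θ θ} = -r
Γ^θ_{r θ} = 1/r
R^r_{θ θ r} = ∂_θ Γ^r_{θ r} - ∂_r Γ^r_{θ θ} + Γ^r_{θ m} Γ^m_{θ r} - Γ^r_{r m} Γ^m_{θ θ}
  = (0) - (-1) + (-1) - (0) = 0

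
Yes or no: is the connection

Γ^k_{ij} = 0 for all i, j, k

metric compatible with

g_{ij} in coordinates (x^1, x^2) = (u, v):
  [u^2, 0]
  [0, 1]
Using ∇_k g_{ij} = ∂_k g_{ij} - Γ^m_{ki} g_{mj} - Γ^m_{kj} g_{im}:
∇_u g_{uu} = (2*u) - (0) - (0) = 2*u ≠ 0
So the connection is not metric compatible (it is not the Levi-Civita connection).
No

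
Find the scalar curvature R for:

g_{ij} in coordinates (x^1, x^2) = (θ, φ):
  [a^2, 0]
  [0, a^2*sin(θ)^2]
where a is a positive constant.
Non-zero Christoffel symbols (Γ^k_{ij} = Γ^k_{ji}):
Γ^θ_{φ φ} = -sin(2*θ)/2
Γ^φ_{θ φ} = 1/tan(θ)
Ricci tensor (R_{ij} = R^k_{ikj}): R_{θθ} = 1, R_{θφ} = 0, R_{φφ} = sin(θ)^2
Inverse metric: g^{θθ} = 1/a^2, g^{φφ} = 1/(a^2*sin(θ)^2)
R = g^{ij} R_{ij} = (1/a^2)(1) + (1/(a^2*sin(θ)^2))(sin(θ)^2) = 2/a^2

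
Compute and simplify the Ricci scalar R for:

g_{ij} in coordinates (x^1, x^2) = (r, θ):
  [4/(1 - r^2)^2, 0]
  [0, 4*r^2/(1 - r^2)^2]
Non-zero Christoffel symbols (Γ^k_{ij} = Γ^k_{ji}):
Γ^r_{r r} = 2*r/(1 - r^2)
Γ^r_{θ θ} = (r^3 + r)/(r^2 - 1)
Γ^θ_{r θ} = (-r^2 - 1)/(r^3 - r)
Ricci tensor (R_{ij} = R^k_{ikj}): R_{rr} = -4/(r^2 - 1)^2, R_{rθ} = 0, R_{θθ} = -4*r^2/(r^2 - 1)^2
Inverse metric: g^{rr} = (1 - r^2)^2/4, g^{θθ} = (1 - r^2)^2/(4*r^2)
R = g^{ij} R_{ij} = ((1 - r^2)^2/4)(-4/(r^2 - 1)^2) + ((1 - r^2)^2/(4*r^2))(-4*r^2/(r^2 - 1)^2) = -2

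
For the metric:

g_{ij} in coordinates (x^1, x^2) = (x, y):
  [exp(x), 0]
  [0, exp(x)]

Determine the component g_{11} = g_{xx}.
With x^1 = x, x^2 = y, g_{11} = g_{xx} is the row-1, column-1 entry of the matrix.
g_{11} = exp(x)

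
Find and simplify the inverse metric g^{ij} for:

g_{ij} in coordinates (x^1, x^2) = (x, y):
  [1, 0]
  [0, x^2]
The metric is diagonal, so g^{ij} is diagonal with entries 1/g_{ii}: diag(1, 1/(x^2)).
g^{ij}:
  [1, 0]
  [0, 1/x^2]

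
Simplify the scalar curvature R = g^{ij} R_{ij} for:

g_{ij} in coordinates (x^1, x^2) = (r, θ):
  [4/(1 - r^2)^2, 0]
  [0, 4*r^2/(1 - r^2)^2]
Non-zero Christoffel symbols (Γ^k_{ij} = Γ^k_{ji}):
Γ^r_{r r} = 2*r/(1 - r^2)
Γ^r_{θ θ} = (r^3 + r)/(r^2 - 1)
Γ^θ_{r θ} = (-r^2 - 1)/(r^3 - r)
Ricci tensor (R_{ij} = R^k_{ikj}): R_{rr} = -4/(r^2 - 1)^2, R_{rθ} = 0, R_{θθ} = -4*r^2/(r^2 - 1)^2
Inverse metric: g^{rr} = (1 - r^2)^2/4, g^{θθ} = (1 - r^2)^2/(4*r^2)
R = g^{ij} R_{ij} = ((1 - r^2)^2/4)(-4/(r^2 - 1)^2) + ((1 - r^2)^2/(4*r^2))(-4*r^2/(r^2 - 1)^2) = -2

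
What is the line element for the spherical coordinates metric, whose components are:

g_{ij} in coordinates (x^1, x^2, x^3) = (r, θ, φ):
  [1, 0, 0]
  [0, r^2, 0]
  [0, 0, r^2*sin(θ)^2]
ds^2 = g_{ij} dx^i dx^j; only the non-zero components contribute.
ds^2 = dr^2 + r^2 dθ^2 + r^2*sin(θ)^2 dφ^2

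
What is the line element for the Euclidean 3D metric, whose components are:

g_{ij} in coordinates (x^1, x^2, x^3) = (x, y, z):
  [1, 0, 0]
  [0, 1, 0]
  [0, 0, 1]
ds^2 = g_{ij} dx^i dx^j; only the non-zero components contribute.
ds^2 = dx^2 + dy^2 + dz^2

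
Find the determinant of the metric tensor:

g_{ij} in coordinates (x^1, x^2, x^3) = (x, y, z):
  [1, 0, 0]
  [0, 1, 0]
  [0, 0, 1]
Diagonal metric: det(g) = g_{11}·g_{22}·g_{33}
= (1)·(1)·(1)
det(g) = 1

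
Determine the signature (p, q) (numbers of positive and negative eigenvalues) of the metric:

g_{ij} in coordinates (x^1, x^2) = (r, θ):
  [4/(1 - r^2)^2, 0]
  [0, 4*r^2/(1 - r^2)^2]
The metric is diagonal, so its eigenvalues are the diagonal entries: 4/(1 - r^2)^2, 4*r^2/(1 - r^2)^2 (at a generic point, where coordinate-dependent entries are positive).
2 positive, 0 negative.
(2, 0) - Riemannian (positive definite)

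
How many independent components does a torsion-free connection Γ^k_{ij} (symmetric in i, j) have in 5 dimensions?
Γ^k_{ij} has n choices for the upper index and n(n+1)/2 independent symmetric lower index pairs.
Total = 5 × 5×6/2 = 5 × 15 = 75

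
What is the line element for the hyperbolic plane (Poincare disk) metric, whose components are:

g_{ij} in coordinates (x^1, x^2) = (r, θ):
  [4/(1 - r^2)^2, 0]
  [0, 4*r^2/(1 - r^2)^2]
ds^2 = g_{ij} dx^i dx^j; only the non-zero components contribute.
ds^2 = (4/(1 - r^2)^2) dr^2 + (4*r^2/(1 - r^2)^2) dθ^2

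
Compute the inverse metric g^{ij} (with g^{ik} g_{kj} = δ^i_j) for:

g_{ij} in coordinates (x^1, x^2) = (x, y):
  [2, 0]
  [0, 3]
The metric is diagonal, so g^{ij} is diagonal with entries 1/g_{ii}: diag(1/2, 1/3).
g^{ij}:
  [1/2, 0]
  [0, 1/3]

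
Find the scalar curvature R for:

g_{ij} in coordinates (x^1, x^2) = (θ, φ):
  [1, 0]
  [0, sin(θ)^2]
Non-zero Christoffel symbols (Γ^k_{ij} = Γ^k_{ji}):
Γ^θ_{φ φ} = -sin(2*θ)/2
Γ^φ_{θ φ} = 1/tan(θ)
Ricci tensor (R_{ij} = R^k_{ikj}): R_{θθ} = 1, R_{θφ} = 0, R_{φφ} = sin(θ)^2
Inverse metric: g^{θθ} = 1, g^{φφ} = 1/sin(θ)^2
R = g^{ij} R_{ij} = (1)(1) + (1/sin(θ)^2)(sin(θ)^2) = 2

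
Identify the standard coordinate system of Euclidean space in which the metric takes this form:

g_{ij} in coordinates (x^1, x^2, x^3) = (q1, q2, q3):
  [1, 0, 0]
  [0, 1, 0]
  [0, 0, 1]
All components are constant and the metric is the identity, i.e. orthonormal rectilinear coordinates.
Cartesian (3D) coordinates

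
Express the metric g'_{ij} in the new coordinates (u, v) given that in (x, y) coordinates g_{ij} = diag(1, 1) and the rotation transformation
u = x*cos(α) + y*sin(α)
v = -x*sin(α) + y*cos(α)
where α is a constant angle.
Invert the transformation: x = u*cos(α) - v*sin(α), y = u*sin(α) + v*cos(α)
g'_{ij} = (∂x^k/∂x'^i)(∂x^l/∂x'^j) g_{kl}; with g_{kl} = δ_{kl} this is Σ_k (∂x^k/∂x'^i)(∂x^k/∂x'^j).
Jacobian: ∂x/∂u = cos(α), ∂x/∂v = -sin(α), ∂y/∂u = sin(α), ∂y/∂v = cos(α)
g'_{uu} = (cos(α))(cos(α)) + (sin(α))(sin(α)) = 1
g'_{uv} = (cos(α))(-sin(α)) + (sin(α))(cos(α)) = 0
g'_{vv} = (-sin(α))(-sin(α)) + (cos(α))(cos(α)) = 1
g'_{ij} = diag(1, 1)
The Euclidean metric is invariant under rotations.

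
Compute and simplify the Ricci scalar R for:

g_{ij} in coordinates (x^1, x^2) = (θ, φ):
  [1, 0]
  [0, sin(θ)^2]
Non-zero Christoffel symbols (Γ^k_{ij} = Γ^k_{ji}):
Γ^θ_{φ φ} = -sin(2*θ)/2
Γ^φ_{θ φ} = 1/tan(θ)
Ricci tensor (R_{ij} = R^k_{ikj}): R_{θθ} = 1, R_{θφ} = 0, R_{φφ} = sin(θ)^2
Inverse metric: g^{θθ} = 1, g^{φφ} = 1/sin(θ)^2
R = g^{ij} R_{ij} = (1)(1) + (1/sin(θ)^2)(sin(θ)^2) = 2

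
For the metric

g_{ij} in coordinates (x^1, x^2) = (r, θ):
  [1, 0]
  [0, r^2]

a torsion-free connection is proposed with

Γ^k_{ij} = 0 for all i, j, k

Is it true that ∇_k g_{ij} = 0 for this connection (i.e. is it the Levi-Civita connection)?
Using ∇_k g_{ij} = ∂_k g_{ij} - Γ^m_{ki} g_{mj} - Γ^m_{kj} g_{im}:
∇_r g_{θθ} = (2*r) - (0) - (0) = 2*r ≠ 0
So the connection is not metric compatible (it is not the Levi-Civita connection).
No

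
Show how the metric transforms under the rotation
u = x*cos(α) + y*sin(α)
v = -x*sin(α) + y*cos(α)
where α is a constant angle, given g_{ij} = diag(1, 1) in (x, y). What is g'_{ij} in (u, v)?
Invert the transformation: x = u*cos(α) - v*sin(α), y = u*sin(α) + v*cos(α)
g'_{ij} = (∂x^k/∂x'^i)(∂x^l/∂x'^j) g_{kl}; with g_{kl} = δ_{kl} this is Σ_k (∂x^k/∂x'^i)(∂x^k/∂x'^j).
Jacobian: ∂x/∂u = cos(α), ∂x/∂v = -sin(α), ∂y/∂u = sin(α), ∂y/∂v = cos(α)
g'_{uu} = (cos(α))(cos(α)) + (sin(α))(sin(α)) = 1
g'_{uv} = (cos(α))(-sin(α)) + (sin(α))(cos(α)) = 0
g'_{vv} = (-sin(α))(-sin(α)) + (cos(α))(cos(α)) = 1
g'_{ij} = diag(1, 1)
The Euclidean metric is invariant under rotations.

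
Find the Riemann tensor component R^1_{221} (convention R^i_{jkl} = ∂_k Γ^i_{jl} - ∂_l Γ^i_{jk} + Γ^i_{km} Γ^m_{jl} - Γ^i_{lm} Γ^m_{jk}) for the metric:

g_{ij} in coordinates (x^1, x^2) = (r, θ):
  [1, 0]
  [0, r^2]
Non-zero Christoffel symbols (Γ^k_{ij} = Γ^k_{ji}):
Γ^r_{θ θ} = -r
Γ^θ_{r θ} = 1/r
R^r_{θ θ r} = ∂_θ Γ^r_{θ r} - ∂_r Γ^r_{θ θ} + Γ^r_{θ m} Γ^m_{θ r} - Γ^r_{r m} Γ^m_{θ θ}
  = (0) - (-1) + (-1) - (0) = 0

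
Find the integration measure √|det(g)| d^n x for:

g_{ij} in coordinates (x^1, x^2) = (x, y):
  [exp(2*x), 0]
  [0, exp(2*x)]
det(g) = exp(4*x)
√|det(g)| = exp(2*x)
Volume element: dV = exp(2*x) dx dy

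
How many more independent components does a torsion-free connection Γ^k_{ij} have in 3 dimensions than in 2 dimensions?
Independent components in n dimensions: n × n(n+1)/2 = n^2(n+1)/2.
3D: 3 × 6 = 18
2D: 2 × 3 = 6
Difference = 18 - 6 = 12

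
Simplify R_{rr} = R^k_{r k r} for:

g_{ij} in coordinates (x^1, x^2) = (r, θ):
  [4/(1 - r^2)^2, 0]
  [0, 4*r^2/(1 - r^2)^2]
Non-zero Christoffel symbols (Γ^k_{ij} = Γ^k_{ji}):
Γ^r_{r r} = 2*r/(1 - r^2)
Γ^r_{θ θ} = (r^3 + r)/(r^2 - 1)
Γ^θ_{r θ} = (-r^2 - 1)/(r^3 - r)
R^r_{r r r} = 0 (a repeated index in an antisymmetric pair)
R^θ_{r θ r} = ∂_θ Γ^θ_{r r} - ∂_r Γ^θ_{r θ} + Γ^θ_{θ m} Γ^m_{r r} - Γ^θ_{r m} Γ^m_{r θ}
  = (0) - ((r^4 + 4*r^2 - 1)/(r^3 - r)^2) + (2*(r^2 + 1)/(r^2 - 1)^2) - ((r^2 + 1)^2/(r^3 - r)^2) = -4/(r^2 - 1)^2
R_{rr} = R^r_{r r r} + R^θ_{r θ r} = (0) + (-4/(r^2 - 1)^2) = -4/(r^2 - 1)^2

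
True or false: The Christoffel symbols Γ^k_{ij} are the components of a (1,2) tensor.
Under a change of coordinates Γ picks up an inhomogeneous term ∂²x/∂x'∂x'; e.g. Γ = 0 in Cartesian coordinates but Γ^r_{θθ} = -r in polar coordinates on the same flat plane.
False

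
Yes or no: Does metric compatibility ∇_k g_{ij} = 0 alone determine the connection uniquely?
One also needs vanishing torsion; metric compatibility plus torsion-freeness singles out the Levi-Civita connection.
No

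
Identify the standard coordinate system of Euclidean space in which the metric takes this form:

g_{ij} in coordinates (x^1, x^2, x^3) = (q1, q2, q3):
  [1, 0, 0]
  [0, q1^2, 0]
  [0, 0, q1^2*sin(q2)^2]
The line element ds^2 = dq1^2 + q1^2 dq2^2 + q1^2 sin(q2)^2 dq3^2 is dr^2 + r^2 dθ^2 + r^2 sin(θ)^2 dφ^2 with q1 = r, q2 = θ, q3 = φ.
spherical coordinates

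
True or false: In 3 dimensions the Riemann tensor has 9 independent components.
n^2(n^2-1)/12 = 9·8/12 = 6 independent components for n = 3.
False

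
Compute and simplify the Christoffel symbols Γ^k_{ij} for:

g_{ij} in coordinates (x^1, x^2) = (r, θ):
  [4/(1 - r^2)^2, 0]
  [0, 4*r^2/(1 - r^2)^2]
Using Γ^k_{ij} = (1/2) g^{km} (∂_i g_{mj} + ∂_j g_{mi} - ∂_m g_{ij}); the metric is diagonal, so only the m = k term contributes.
Non-zero symbols (using the symmetry Γ^k_{ij} = Γ^k_{ji}):
Γ^r_{r r} = (1/2) g^{rr} (∂_r g_{rr} + ∂_r g_{rr} - ∂_r g_{rr}) = (1/2)((1 - r^2)^2/4)((16*r/(1 - r^2)^3) + (16*r/(1 - r^2)^3) - (16*r/(1 - r^2)^3)) = 2*r/(1 - r^2)
Γ^r_{θ θ} = (1/2) g^{rr} (∂_θ g_{rθ} + ∂_θ g_{rθ} - ∂_r g_{θθ}) = (1/2)((1 - r^2)^2/4)((0) + (0) - (-8*(r^3 + r)/(r^2 - 1)^3)) = (r^3 + r)/(r^2 - 1)
Γ^θ_{r θ} = (1/2) g^{θθ} (∂_r g_{θθ} + ∂_θ g_{θr} - ∂_θ g_{rθ}) = (1/2)((1 - r^2)^2/(4*r^2))((-8*(r^3 + r)/(r^2 - 1)^3) + (0) - (0)) = (-r^2 - 1)/(r^3 - r)
All other Christoffel symbols are zero.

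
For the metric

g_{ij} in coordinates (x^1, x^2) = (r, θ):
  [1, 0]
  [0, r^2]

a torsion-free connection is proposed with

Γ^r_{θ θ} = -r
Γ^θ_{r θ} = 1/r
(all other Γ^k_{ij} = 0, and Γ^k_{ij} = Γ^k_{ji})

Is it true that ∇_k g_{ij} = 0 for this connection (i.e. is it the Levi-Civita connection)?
Using ∇_k g_{ij} = ∂_k g_{ij} - Γ^m_{ki} g_{mj} - Γ^m_{kj} g_{im}:
e.g. ∇_r g_{θθ} = (2*r) - (r) - (r) = 0
Every component ∇_k g_{ij} vanishes: the connection is metric compatible.
Yes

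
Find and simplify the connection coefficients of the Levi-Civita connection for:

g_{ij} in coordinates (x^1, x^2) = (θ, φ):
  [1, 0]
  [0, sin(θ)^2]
Using Γ^k_{ij} = (1/2) g^{km} (∂_i g_{mj} + ∂_j g_{mi} - ∂_m g_{ij}); the metric is diagonal, so only the m = k term contributes.
Non-zero symbols (using the symmetry Γ^k_{ij} = Γ^k_{ji}):
Γ^θ_{φ φ} = (1/2) g^{θθ} (∂_φ g_{θφ} + ∂_φ g_{θφ} - ∂_θ g_{φφ}) = (1/2)(1)((0) + (0) - (sin(2*θ))) = -sin(2*θ)/2
Γ^φ_{θ φ} = (1/2) g^{φφ} (∂_θ g_{φφ} + ∂_φ g_{φθ} - ∂_φ g_{θφ}) = (1/2)(1/sin(θ)^2)((sin(2*θ)) + (0) - (0)) = 1/tan(θ)
All other Christoffel symbols are zero.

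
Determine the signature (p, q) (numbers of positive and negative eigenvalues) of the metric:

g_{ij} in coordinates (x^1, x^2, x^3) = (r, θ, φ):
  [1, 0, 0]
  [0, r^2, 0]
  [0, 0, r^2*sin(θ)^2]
The metric is diagonal, so its eigenvalues are the diagonal entries: 1, r^2, r^2*sin(θ)^2 (at a generic point, where coordinate-dependent entries are positive).
3 positive, 0 negative.
(3, 0) - Riemannian (positive definite)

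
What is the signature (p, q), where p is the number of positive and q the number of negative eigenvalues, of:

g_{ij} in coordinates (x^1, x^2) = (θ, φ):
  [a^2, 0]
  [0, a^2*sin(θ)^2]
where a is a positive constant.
The metric is diagonal, so its eigenvalues are the diagonal entries: a^2, a^2*sin(θ)^2 (at a generic point, where coordinate-dependent entries are positive).
2 positive, 0 negative.
(2, 0) - Riemannian (positive definite)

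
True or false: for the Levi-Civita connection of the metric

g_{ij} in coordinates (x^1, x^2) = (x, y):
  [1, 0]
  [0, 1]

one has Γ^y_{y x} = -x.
Γ^y_{y x} = (1/2) g^{yy} (∂_y g_{yx} + ∂_x g_{yy} - ∂_y g_{yx}) = (1/2)(1)((0) + (0) - (0)) = 0
This differs from the proposed value -x.
False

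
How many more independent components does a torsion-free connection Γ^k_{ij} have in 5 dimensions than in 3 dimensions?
Independent components in n dimensions: n × n(n+1)/2 = n^2(n+1)/2.
5D: 5 × 15 = 75
3D: 3 × 6 = 18
Difference = 75 - 18 = 57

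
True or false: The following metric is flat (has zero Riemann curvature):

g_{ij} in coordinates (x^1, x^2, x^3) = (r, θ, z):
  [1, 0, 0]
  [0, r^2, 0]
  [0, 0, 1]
Non-zero Christoffel symbols:
Γ^r_{θ θ} = -r
Γ^θ_{r θ} = 1/r
Ricci tensor: R_{rr} = 0, R_{rθ} = 0, R_{rz} = 0, R_{θθ} = 0, R_{θz} = 0, R_{zz} = 0
All R_{ij} vanish; in 3 dimensions the Riemann tensor is fully determined by the Ricci tensor, so R^i_{jkl} = 0: the metric is flat (curvilinear coordinates on flat space).
True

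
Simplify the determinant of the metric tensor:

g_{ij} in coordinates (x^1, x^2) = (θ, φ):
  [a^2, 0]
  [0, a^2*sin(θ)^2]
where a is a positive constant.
For a 2×2 metric: det(g) = g_{11}·g_{22} - g_{12}·g_{21}
= (a^2)·(a^2*sin(θ)^2) - (0)·(0)
= a^4*sin(θ)^2 - 0
det(g) = a^4*sin(θ)^2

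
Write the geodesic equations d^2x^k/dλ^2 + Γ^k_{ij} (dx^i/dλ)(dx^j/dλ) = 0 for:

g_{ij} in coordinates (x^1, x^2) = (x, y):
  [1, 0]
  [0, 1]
Geodesic equation: d^2x^k/dλ^2 + Γ^k_{ij} (dx^i/dλ)(dx^j/dλ) = 0.
All Christoffel symbols vanish, so the geodesics are straight lines:
d^2x/dλ^2 = 0
d^2y/dλ^2 = 0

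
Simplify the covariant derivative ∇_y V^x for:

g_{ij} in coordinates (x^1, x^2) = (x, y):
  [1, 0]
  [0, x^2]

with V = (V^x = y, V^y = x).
Non-zero Christoffel symbols:
Γ^x_{y y} = -x
Γ^y_{x y} = 1/x
∇_y V^x = ∂_y V^x + Γ^x_{y j} V^j
  = (1) + (0)(y) + (-x)(x)
  = 1 - x^2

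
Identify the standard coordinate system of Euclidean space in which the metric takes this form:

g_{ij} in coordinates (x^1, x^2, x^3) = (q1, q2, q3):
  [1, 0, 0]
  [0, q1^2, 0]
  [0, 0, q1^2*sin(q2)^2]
The line element ds^2 = dq1^2 + q1^2 dq2^2 + q1^2 sin(q2)^2 dq3^2 is dr^2 + r^2 dθ^2 + r^2 sin(θ)^2 dφ^2 with q1 = r, q2 = θ, q3 = φ.
spherical coordinates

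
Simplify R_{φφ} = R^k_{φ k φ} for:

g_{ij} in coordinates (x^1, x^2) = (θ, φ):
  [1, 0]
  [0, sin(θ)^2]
Non-zero Christoffel symbols (Γ^k_{ij} = Γ^k_{ji}):
Γ^θ_{φ φ} = -sin(2*θ)/2
Γ^φ_{θ φ} = 1/tan(θ)
R^θ_{φ θ φ} = ∂_θ Γ^θ_{φ φ} - ∂_φ Γ^θ_{φ θ} + Γ^θ_{θ m} Γ^m_{φ φ} - Γ^θ_{φ m} Γ^m_{φ θ}
  = (-cos(2*θ)) - (0) + (0) - (-cos(θ)^2) = sin(θ)^2
R^φ_{φ φ φ} = 0 (a repeated index in an antisymmetric pair)
R_{φφ} = R^θ_{φ θ φ} + R^φ_{φ φ φ} = (sin(θ)^2) + (0) = sin(θ)^2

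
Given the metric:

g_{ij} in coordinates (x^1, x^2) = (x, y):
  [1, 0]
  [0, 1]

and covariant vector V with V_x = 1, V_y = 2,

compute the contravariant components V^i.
Inverse metric (diagonal): g^{xx} = 1, g^{yy} = 1
V^i = g^{ij} V_j:
V^x = (1)(1) + (0)(2) = 1
V^y = (0)(1) + (1)(2) = 2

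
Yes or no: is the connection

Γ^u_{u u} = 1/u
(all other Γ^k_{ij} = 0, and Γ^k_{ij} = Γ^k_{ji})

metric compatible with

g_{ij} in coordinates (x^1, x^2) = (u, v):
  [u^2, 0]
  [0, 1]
Using ∇_k g_{ij} = ∂_k g_{ij} - Γ^m_{ki} g_{mj} - Γ^m_{kj} g_{im}:
e.g. ∇_u g_{uu} = (2*u) - (u) - (u) = 0
Every component ∇_k g_{ij} vanishes: the connection is metric compatible.
Yes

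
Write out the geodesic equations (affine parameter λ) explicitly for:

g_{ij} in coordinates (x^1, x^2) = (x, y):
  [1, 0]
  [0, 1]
Geodesic equation: d^2x^k/dλ^2 + Γ^k_{ij} (dx^i/dλ)(dx^j/dλ) = 0.
All Christoffel symbols vanish, so the geodesics are straight lines:
d^2x/dλ^2 = 0
d^2y/dλ^2 = 0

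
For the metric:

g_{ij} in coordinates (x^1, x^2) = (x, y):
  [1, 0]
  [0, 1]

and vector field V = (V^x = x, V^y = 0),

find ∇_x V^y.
All Christoffel symbols are zero.
∇_x V^y = ∂_x V^y + Γ^y_{x j} V^j
  = (0) + (0)(x) + (0)(0)
  = 0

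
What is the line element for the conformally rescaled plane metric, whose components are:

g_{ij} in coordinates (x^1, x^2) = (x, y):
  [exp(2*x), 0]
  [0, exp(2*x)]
ds^2 = g_{ij} dx^i dx^j; only the non-zero components contribute.
ds^2 = exp(2*x) dx^2 + exp(2*x) dy^2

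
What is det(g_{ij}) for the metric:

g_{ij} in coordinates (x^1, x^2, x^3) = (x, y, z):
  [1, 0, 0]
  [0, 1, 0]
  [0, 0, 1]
Diagonal metric: det(g) = g_{11}·g_{22}·g_{33}
= (1)·(1)·(1)
det(g) = 1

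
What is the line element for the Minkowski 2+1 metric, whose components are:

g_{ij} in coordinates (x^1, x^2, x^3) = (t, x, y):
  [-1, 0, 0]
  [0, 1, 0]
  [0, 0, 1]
ds^2 = g_{ij} dx^i dx^j; only the non-zero components contribute.
ds^2 = -dt^2 + dx^2 + dy^2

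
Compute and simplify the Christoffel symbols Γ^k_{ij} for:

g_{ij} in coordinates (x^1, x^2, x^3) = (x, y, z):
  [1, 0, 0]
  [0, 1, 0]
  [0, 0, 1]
Using Γ^k_{ij} = (1/2) g^{km} (∂_i g_{mj} + ∂_j g_{mi} - ∂_m g_{ij}); the metric is diagonal, so only the m = k term contributes.
Every metric component is constant, so all ∂_m g_{ij} = 0 and every Christoffel symbol vanishes.
All Christoffel symbols are zero.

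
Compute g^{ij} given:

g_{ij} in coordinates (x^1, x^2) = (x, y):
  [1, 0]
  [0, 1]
The metric is diagonal, so g^{ij} is diagonal with entries 1/g_{ii}: diag(1, 1).
g^{ij}:
  [1, 0]
  [0, 1]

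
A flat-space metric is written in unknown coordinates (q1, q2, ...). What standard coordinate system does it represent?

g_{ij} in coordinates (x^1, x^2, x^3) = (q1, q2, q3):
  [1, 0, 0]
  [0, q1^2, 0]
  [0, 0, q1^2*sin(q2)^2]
The line element ds^2 = dq1^2 + q1^2 dq2^2 + q1^2 sin(q2)^2 dq3^2 is dr^2 + r^2 dθ^2 + r^2 sin(θ)^2 dφ^2 with q1 = r, q2 = θ, q3 = φ.
spherical coordinates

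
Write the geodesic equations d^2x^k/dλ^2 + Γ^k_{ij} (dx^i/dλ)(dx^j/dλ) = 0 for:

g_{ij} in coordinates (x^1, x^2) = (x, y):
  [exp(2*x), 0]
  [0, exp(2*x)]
Geodesic equation: d^2x^k/dλ^2 + Γ^k_{ij} (dx^i/dλ)(dx^j/dλ) = 0.
Non-zero Christoffel symbols:
Γ^x_{x x} = 1
Γ^x_{y y} = -1
Γ^y_{x y} = 1
Substituting (the symmetric pair Γ^k_{ij}, Γ^k_{ji} combines into a factor 2):
d^2x/dλ^2 + (dx/dλ)^2 - (dy/dλ)^2 = 0
d^2y/dλ^2 + 2 (dx/dλ)(dy/dλ) = 0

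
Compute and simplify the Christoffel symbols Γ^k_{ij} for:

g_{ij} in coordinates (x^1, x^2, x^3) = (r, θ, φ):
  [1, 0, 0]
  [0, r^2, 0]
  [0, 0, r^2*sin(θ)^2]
Using Γ^k_{ij} = (1/2) g^{km} (∂_i g_{mj} + ∂_j g_{mi} - ∂_m g_{ij}); the metric is diagonal, so only the m = k term contributes.
Non-zero symbols (using the symmetry Γ^k_{ij} = Γ^k_{ji}):
Γ^r_{θ θ} = (1/2) g^{rr} (∂_θ g_{rθ} + ∂_θ g_{rθ} - ∂_r g_{θθ}) = (1/2)(1)((0) + (0) - (2*r)) = -r
Γ^r_{φ φ} = (1/2) g^{rr} (∂_φ g_{rφ} + ∂_φ g_{rφ} - ∂_r g_{φφ}) = (1/2)(1)((0) + (0) - (2*r*sin(θ)^2)) = -r*sin(θ)^2
Γ^θ_{r θ} = (1/2) g^{θθ} (∂_r g_{θθ} + ∂_θ g_{θr} - ∂_θ g_{rθ}) = (1/2)(1/r^2)((2*r) + (0) - (0)) = 1/r
Γ^θ_{φ φ} = (1/2) g^{θθ} (∂_φ g_{θφ} + ∂_φ g_{θφ} - ∂_θ g_{φφ}) = (1/2)(1/r^2)((0) + (0) - (r^2*sin(2*θ))) = -sin(2*θ)/2
Γ^φ_{r φ} = (1/2) g^{φφ} (∂_r g_{φφ} + ∂_φ g_{φr} - ∂_φ g_{rφ}) = (1/2)(1/(r^2*sin(θ)^2))((2*r*sin(θ)^2) + (0) - (0)) = 1/r
Γ^φ_{θ φ} = (1/2) g^{φφ} (∂_θ g_{φφ} + ∂_φ g_{φθ} - ∂_φ g_{θφ}) = (1/2)(1/(r^2*sin(θ)^2))((r^2*sin(2*θ)) + (0) - (0)) = 1/tan(θ)
All other Christoffel symbols are zero.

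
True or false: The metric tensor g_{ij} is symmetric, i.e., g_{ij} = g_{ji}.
By definition the metric is a symmetric bilinear form, g_{ij} = g_{ji}.
True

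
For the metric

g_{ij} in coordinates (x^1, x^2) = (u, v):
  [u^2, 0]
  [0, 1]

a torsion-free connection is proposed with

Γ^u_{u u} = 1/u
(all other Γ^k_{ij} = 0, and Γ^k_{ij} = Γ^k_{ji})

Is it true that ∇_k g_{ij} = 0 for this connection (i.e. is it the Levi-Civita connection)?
Using ∇_k g_{ij} = ∂_k g_{ij} - Γ^m_{ki} g_{mj} - Γ^m_{kj} g_{im}:
e.g. ∇_u g_{uu} = (2*u) - (u) - (u) = 0
Every component ∇_k g_{ij} vanishes: the connection is metric compatible.
Yes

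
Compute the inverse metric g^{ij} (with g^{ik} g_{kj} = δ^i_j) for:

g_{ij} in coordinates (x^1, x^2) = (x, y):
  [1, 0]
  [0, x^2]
The metric is diagonal, so g^{ij} is diagonal with entries 1/g_{ii}: diag(1, 1/(x^2)).
g^{ij}:
  [1, 0]
  [0, 1/x^2]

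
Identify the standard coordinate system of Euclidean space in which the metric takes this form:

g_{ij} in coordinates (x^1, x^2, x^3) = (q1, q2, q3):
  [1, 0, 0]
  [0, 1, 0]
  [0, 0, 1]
All components are constant and the metric is the identity, i.e. orthonormal rectilinear coordinates.
Cartesian (3D) coordinates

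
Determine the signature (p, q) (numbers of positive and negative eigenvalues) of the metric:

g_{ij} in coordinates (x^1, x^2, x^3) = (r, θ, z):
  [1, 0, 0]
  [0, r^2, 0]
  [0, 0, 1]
The metric is diagonal, so its eigenvalues are the diagonal entries: 1, r^2, 1 (at a generic point, where coordinate-dependent entries are positive).
3 positive, 0 negative.
(3, 0) - Riemannian (positive definite)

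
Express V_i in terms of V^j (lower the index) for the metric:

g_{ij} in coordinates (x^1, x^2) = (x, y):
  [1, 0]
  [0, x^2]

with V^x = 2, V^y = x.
V_i = g_{ij} V^j:
V_x = (1)(2) + (0)(x) = 2
V_y = (0)(2) + (x^2)(x) = x^3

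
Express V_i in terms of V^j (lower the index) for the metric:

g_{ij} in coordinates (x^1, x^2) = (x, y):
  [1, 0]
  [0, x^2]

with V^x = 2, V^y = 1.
V_i = g_{ij} V^j:
V_x = (1)(2) + (0)(1) = 2
V_y = (0)(2) + (x^2)(1) = x^2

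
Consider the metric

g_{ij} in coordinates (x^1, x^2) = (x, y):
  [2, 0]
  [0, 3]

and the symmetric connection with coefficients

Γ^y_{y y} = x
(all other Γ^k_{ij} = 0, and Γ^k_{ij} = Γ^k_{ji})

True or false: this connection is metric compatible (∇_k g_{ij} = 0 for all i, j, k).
Using ∇_k g_{ij} = ∂_k g_{ij} - Γ^m_{ki} g_{mj} - Γ^m_{kj} g_{im}:
∇_y g_{yy} = (0) - (3*x) - (3*x) = -6*x ≠ 0
So the connection is not metric compatible (it is not the Levi-Civita connection).
False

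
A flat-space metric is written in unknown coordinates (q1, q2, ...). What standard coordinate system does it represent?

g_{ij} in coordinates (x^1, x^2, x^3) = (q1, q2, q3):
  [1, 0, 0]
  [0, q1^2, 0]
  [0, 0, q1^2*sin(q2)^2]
The line element ds^2 = dq1^2 + q1^2 dq2^2 + q1^2 sin(q2)^2 dq3^2 is dr^2 + r^2 dθ^2 + r^2 sin(θ)^2 dφ^2 with q1 = r, q2 = θ, q3 = φ.
spherical coordinates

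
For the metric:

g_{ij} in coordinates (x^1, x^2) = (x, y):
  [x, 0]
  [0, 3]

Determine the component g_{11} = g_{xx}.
With x^1 = x, x^2 = y, g_{11} = g_{xx} is the row-1, column-1 entry of the matrix.
g_{11} = x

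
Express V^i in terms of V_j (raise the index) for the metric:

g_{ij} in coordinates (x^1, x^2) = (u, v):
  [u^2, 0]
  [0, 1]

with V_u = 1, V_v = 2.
Inverse metric (diagonal): g^{uu} = 1/u^2, g^{vv} = 1
V^i = g^{ij} V_j:
V^u = (1/u^2)(1) + (0)(2) = 1/u^2
V^v = (0)(1) + (1)(2) = 2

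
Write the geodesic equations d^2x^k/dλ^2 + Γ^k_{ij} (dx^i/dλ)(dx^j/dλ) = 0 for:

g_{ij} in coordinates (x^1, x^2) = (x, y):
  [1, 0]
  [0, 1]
Geodesic equation: d^2x^k/dλ^2 + Γ^k_{ij} (dx^i/dλ)(dx^j/dλ) = 0.
All Christoffel symbols vanish, so the geodesics are straight lines:
d^2x/dλ^2 = 0
d^2y/dλ^2 = 0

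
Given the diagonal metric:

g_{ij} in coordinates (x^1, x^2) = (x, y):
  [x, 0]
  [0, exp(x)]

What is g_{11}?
With x^1 = x, x^2 = y, g_{11} = g_{xx} is the row-1, column-1 entry of the matrix.
g_{11} = x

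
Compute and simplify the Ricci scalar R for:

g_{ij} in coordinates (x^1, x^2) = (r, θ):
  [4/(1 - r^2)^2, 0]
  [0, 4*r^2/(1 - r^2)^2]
Non-zero Christoffel symbols (Γ^k_{ij} = Γ^k_{ji}):
Γ^r_{r r} = 2*r/(1 - r^2)
Γ^r_{θ θ} = (r^3 + r)/(r^2 - 1)
Γ^θ_{r θ} = (-r^2 - 1)/(r^3 - r)
Ricci tensor (R_{ij} = R^k_{ikj}): R_{rr} = -4/(r^2 - 1)^2, R_{rθ} = 0, R_{θθ} = -4*r^2/(r^2 - 1)^2
Inverse metric: g^{rr} = (1 - r^2)^2/4, g^{θθ} = (1 - r^2)^2/(4*r^2)
R = g^{ij} R_{ij} = ((1 - r^2)^2/4)(-4/(r^2 - 1)^2) + ((1 - r^2)^2/(4*r^2))(-4*r^2/(r^2 - 1)^2) = -2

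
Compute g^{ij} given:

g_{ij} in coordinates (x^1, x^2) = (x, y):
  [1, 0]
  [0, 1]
The metric is diagonal, so g^{ij} is diagonal with entries 1/g_{ii}: diag(1, 1).
g^{ij}:
  [1, 0]
  [0, 1]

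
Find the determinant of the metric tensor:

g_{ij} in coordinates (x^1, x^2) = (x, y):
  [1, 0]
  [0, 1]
For a 2×2 metric: det(g) = g_{11}·g_{22} - g_{12}·g_{21}
= (1)·(1) - (0)·(0)
= 1 - 0
det(g) = 1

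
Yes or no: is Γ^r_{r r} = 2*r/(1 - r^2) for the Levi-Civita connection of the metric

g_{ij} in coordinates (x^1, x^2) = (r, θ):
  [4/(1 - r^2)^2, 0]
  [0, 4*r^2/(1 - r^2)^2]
Γ^r_{r r} = (1/2) g^{rr} (∂_r g_{rr} + ∂_r g_{rr} - ∂_r g_{rr}) = (1/2)((1 - r^2)^2/4)((16*r/(1 - r^2)^3) + (16*r/(1 - r^2)^3) - (16*r/(1 - r^2)^3)) = 2*r/(1 - r^2)
This equals the proposed value 2*r/(1 - r^2).
Yes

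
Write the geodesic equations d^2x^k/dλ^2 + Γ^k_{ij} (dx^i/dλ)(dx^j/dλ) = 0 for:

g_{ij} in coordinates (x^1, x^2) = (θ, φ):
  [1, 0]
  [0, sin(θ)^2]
Geodesic equation: d^2x^k/dλ^2 + Γ^k_{ij} (dx^i/dλ)(dx^j/dλ) = 0.
Non-zero Christoffel symbols:
Γ^θ_{φ φ} = -sin(2*θ)/2
Γ^φ_{θ φ} = 1/tan(θ)
Substituting (the symmetric pair Γ^k_{ij}, Γ^k_{ji} combines into a factor 2):
d^2θ/dλ^2 - (sin(2*θ)/2) (dφ/dλ)^2 = 0
d^2φ/dλ^2 + (2/tan(θ)) (dθ/dλ)(dφ/dλ) = 0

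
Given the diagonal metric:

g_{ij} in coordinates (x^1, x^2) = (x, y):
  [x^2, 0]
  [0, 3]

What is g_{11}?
With x^1 = x, x^2 = y, g_{11} = g_{xx} is the row-1, column-1 entry of the matrix.
g_{11} = x^2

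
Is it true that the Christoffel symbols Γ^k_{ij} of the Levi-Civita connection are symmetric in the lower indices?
The Levi-Civita connection is torsion-free, which is exactly Γ^k_{ij} = Γ^k_{ji}.
Yes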